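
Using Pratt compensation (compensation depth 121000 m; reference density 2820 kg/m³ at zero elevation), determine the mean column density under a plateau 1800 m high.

2780 kg/m³

Pratt balance: ρ_ref D = ρ (D + h).
ρ = ρ_ref D/(D + h) = 2820 × 121000 m/(121000 m + 1800 m) = 2780 kg/m³.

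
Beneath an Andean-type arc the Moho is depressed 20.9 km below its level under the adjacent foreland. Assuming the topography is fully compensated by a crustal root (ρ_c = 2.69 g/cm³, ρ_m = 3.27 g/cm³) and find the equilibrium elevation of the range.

For local isostatic compensation: ρ_c h = (ρ_m − ρ_c) r.
h = r (ρ_m − ρ_c) / ρ_c = 20.9 km × (3.27 − 2.69) / 2.69 = 4.51 km.

4.51 km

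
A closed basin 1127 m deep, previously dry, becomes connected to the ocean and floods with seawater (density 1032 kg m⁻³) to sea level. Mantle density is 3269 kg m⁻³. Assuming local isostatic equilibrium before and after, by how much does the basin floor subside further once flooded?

After flooding the water column is d + s deep. Its weight must equal the weight of mantle displaced by the extra subsidence s: (d + s) ρ_w = s ρ_m.
s = d ρ_w / (ρ_m − ρ_w) = 1127 m × 1032/(3269 − 1032) = 520 m.

520 m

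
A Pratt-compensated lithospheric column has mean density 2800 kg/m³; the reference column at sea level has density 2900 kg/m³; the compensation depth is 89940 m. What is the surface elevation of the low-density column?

3210 m

ρ_ref D = ρ (D + h) → h = D (ρ_ref − ρ)/ρ.
h = 89940 m × (2900 − 2800)/2800 = 3210 m.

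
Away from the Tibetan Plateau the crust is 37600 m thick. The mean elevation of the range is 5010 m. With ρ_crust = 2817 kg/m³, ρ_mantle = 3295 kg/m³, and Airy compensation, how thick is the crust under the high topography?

72100 m

Root depth r = h ρ_c / (ρ_m − ρ_c) = 5010 m × 2817 / 478 = 29530 m.
Total thickness = T + h + r = 37600 m + 5010 m + 29530 m = 72100 m.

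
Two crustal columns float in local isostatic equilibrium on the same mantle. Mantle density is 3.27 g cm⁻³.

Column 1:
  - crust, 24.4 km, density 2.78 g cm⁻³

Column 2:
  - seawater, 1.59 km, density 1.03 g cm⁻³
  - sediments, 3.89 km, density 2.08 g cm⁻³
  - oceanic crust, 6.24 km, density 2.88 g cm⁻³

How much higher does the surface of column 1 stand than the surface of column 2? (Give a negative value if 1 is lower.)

For any compensation level in the mantle, the mantle terms cancel and isostasy reduces to e = (Σt_1 − Σt_2) − (Σ(ρt)_1 − Σ(ρt)_2) / ρ_m.
Σt_1 = 24.4 km; Σt_2 = 11.72 km; Σ(ρt)_1 = 67.832; Σ(ρt)_2 = 27.7001 (in km·g cm⁻³).
e = (24.4 − 11.72) − (67.832 − 27.7001) / 3.27 = 0.407 km.

0.407 km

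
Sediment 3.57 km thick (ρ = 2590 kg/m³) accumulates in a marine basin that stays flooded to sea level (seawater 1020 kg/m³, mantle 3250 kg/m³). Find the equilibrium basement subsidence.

2.51 km

Submarine loading: the sediment displaces seawater, and the subsidence is in turn flooded, so s (ρ_m − ρ_w) = t (ρ_sed − ρ_w).
s = 3.57 km × (2590 − 1020) / (3250 − 1020) = 2.51 km.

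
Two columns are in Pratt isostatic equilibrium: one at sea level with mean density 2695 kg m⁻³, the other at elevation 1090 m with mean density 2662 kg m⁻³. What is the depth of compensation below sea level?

87900 m

ρ_ref D = ρ (D + h) → D (ρ_ref − ρ) = ρ h.
D = ρ h/(ρ_ref − ρ) = 2662 × 1090 m/(2695 − 2662) = 87900 m.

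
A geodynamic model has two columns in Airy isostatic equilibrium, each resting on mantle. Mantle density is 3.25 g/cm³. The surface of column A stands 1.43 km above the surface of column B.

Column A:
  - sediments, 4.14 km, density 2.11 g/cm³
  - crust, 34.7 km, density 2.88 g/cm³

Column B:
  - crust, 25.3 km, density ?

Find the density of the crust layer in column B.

Take the compensation level at the base of the deeper column (depth z_c below the surface of column A) and equate Σ ρ_i t_i down to z_c; mantle fills any gap and the z_c terms cancel.
Column A: 4.14×2.11 + 34.7×2.88 + (z_c − 38.84)×3.25
Column B: 1.43×0 + 25.3×ρ + (z_c − 1.43 − 25.3)×3.25
The z_c×3.25 term appears on both sides and cancels. Collect the known terms of each column as K = Σ(ρt)_known − 3.25 × (depth of known layers): K_A = 108.6714 − 3.25×38.84 = −17.5586; K_B = 0 − 3.25×(1.43 + 25.3) = −86.8725.
Balance: K_A = K_B + 25.3×ρ, so ρ = (K_A − K_B)/25.3 = 69.3139/25.3 = 2.74 g/cm³.

2.74 g/cm³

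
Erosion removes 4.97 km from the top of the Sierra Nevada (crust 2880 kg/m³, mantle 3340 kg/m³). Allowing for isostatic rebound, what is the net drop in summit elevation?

Rebound u = e ρ_c/ρ_m = 4.97 km × 2880/3340 = 4.286 km.
Net surface drop = e − u = 4.97 km − 4.286 km = e (ρ_m − ρ_c)/ρ_m = 0.684 km.

0.684 km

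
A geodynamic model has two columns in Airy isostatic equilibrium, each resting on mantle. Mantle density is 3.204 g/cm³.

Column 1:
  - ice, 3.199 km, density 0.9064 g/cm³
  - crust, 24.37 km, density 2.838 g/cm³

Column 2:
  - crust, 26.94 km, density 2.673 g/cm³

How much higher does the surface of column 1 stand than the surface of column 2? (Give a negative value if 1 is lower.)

0.613 km

For any compensation level in the mantle, the mantle terms cancel and isostasy reduces to e = (Σt_1 − Σt_2) − (Σ(ρt)_1 − Σ(ρt)_2) / ρ_m.
Σt_1 = 27.569 km; Σt_2 = 26.94 km; Σ(ρt)_1 = 72.0616336; Σ(ρt)_2 = 72.01062 (in km·g/cm³).
e = (27.569 − 26.94) − (72.0616336 − 72.01062) / 3.204 = 0.613 km.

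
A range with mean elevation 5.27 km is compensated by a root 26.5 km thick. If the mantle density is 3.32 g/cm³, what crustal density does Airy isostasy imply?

2.77 g/cm³

ρ_c h = (ρ_m − ρ_c) r → ρ_c (h + r) = ρ_m r → ρ_c = ρ_m r / (h + r).
ρ_c = 3.32 × 26.5 km / (5.27 km + 26.5 km) = 2.77 g/cm³.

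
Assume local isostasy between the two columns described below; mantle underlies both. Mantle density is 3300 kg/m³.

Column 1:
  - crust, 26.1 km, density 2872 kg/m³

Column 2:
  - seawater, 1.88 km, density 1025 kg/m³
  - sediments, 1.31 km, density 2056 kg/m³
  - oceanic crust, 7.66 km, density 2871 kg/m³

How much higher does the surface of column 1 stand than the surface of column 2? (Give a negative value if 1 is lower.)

0.599 km

For any compensation level in the mantle, the mantle terms cancel and isostasy reduces to e = (Σt_1 − Σt_2) − (Σ(ρt)_1 − Σ(ρt)_2) / ρ_m.
Σt_1 = 26.1 km; Σt_2 = 10.85 km; Σ(ρt)_1 = 74959.2; Σ(ρt)_2 = 26612.22 (in km·kg/m³).
e = (26.1 − 10.85) − (74959.2 − 26612.22) / 3300 = 0.599 km.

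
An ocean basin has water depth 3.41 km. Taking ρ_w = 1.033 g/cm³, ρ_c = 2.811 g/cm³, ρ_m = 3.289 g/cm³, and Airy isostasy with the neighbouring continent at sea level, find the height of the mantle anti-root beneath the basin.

12.7 km

Equating mass per unit area of the two columns: replacing crust with seawater at the top is compensated by replacing crust with mantle at the base: d (ρ_c − ρ_w) = a (ρ_m − ρ_c).
a = d (ρ_c − ρ_w)/(ρ_m − ρ_c) = 3.41 km × 1.778/0.478 = 12.7 km.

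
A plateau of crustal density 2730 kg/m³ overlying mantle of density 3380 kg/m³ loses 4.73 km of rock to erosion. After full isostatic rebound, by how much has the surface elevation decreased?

Rebound u = e ρ_c/ρ_m = 4.73 km × 2730/3380 = 3.82 km.
Net surface drop = e − u = 4.73 km − 3.82 km = e (ρ_m − ρ_c)/ρ_m = 0.91 km.

0.91 km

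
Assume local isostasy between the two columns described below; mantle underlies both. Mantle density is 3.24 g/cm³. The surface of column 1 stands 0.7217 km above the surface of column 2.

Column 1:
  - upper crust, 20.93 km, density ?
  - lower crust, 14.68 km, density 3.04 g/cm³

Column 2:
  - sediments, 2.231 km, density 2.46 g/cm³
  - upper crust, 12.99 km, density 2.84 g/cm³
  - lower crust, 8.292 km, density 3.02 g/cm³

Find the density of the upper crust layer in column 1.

2.85 g/cm³

Take the compensation level at the base of the deeper column (depth z_c below the surface of column 1) and equate Σ ρ_i t_i down to z_c; mantle fills any gap and the z_c terms cancel.
Column 1: 20.93×ρ + 14.68×3.04 + (z_c − 35.61)×3.24
Column 2: 0.7217×0 + 2.231×2.46 + 12.99×2.84 + 8.292×3.02 + (z_c − 0.7217 − 23.513)×3.24
The z_c×3.24 term appears on both sides and cancels. Collect the known terms of each column as K = Σ(ρt)_known − 3.24 × (depth of known layers): K_1 = 44.6272 − 3.24×35.61 = −70.7492; K_2 = 67.4217 − 3.24×(0.7217 + 23.513) = −11.098728.
Balance: K_1 + 20.93×ρ = K_2, so ρ = (K_2 − K_1)/20.93 = 59.6505/20.93 = 2.85 g/cm³.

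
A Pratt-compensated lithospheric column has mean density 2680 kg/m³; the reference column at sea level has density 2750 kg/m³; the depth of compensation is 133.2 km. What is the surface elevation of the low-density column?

ρ_ref D = ρ (D + h) → h = D (ρ_ref − ρ)/ρ.
h = 133.2 km × (2750 − 2680)/2680 = 3.48 km.

3.48 km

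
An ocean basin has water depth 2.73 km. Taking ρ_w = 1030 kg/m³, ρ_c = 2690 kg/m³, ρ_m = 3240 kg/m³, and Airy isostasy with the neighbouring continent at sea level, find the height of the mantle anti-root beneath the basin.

8.24 km

Balancing pressure at the compensation depth: replacing crust with seawater at the top is compensated by replacing crust with mantle at the base: d (ρ_c − ρ_w) = a (ρ_m − ρ_c).
a = d (ρ_c − ρ_w)/(ρ_m − ρ_c) = 2.73 km × 1660/550 = 8.24 km.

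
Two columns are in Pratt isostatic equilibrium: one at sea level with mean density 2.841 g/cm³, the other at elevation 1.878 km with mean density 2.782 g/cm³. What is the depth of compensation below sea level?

88.6 km

ρ_ref D = ρ (D + h) → D (ρ_ref − ρ) = ρ h.
D = ρ h/(ρ_ref − ρ) = 2.782 × 1.878 km/(2.841 − 2.782) = 88.6 km.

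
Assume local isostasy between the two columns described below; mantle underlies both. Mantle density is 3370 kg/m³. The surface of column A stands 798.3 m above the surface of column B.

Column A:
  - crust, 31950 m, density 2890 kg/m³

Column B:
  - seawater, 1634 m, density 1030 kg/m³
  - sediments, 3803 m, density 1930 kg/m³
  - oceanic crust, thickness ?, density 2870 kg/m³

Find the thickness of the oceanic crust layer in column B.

6690 m

Take the compensation level at the base of the deeper column (depth z_c below the surface of column A) and equate Σ ρ_i t_i down to z_c; mantle fills any gap and the z_c terms cancel.
Column A: 31950×2890 + (z_c − 31950)×3370
Column B: 798.3×0 + 1634×1030 + 3803×1930 + x×2870 + (z_c − 798.3 − 5437 − x)×3370
The z_c×3370 term appears on both sides and cancels. Collect the known terms of each column as K = Σ(ρt)_known − 3370 × (depth of known layers): K_A = 92335500 − 3370×31950 = −15336000; K_B = 9022810 − 3370×(798.3 + 5437) = −11990151.
Balance: K_A = K_B − x×(3370 − 2870), so x = (K_B − K_A)/(3370 − 2870) = 3345850/500 = 6690 m.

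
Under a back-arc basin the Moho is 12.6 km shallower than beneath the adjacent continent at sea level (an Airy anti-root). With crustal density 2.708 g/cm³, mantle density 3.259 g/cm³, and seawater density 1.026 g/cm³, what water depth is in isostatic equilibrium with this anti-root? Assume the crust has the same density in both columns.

4.13 km

Replacing a thickness d of crust by seawater at the top must be balanced by replacing crust with mantle at the base: d (ρ_c − ρ_w) = a (ρ_m − ρ_c).
d = a (ρ_m − ρ_c)/(ρ_c − ρ_w) = 12.6 km × 0.551/1.682 = 4.13 km.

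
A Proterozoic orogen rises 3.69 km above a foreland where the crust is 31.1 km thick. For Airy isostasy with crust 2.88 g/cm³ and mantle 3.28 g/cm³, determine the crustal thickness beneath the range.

61.4 km

Root depth r = h ρ_c / (ρ_m − ρ_c) = 3.69 km × 2.88 / 0.4 = 26.57 km.
Total thickness = T + h + r = 31.1 km + 3.69 km + 26.57 km = 61.4 km.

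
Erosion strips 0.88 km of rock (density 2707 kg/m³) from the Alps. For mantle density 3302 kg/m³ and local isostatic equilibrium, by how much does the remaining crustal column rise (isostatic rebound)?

0.721 km

Unloading: uplift u = e ρ_c/ρ_m = 0.88 km × 2707/3302 = 0.721 km.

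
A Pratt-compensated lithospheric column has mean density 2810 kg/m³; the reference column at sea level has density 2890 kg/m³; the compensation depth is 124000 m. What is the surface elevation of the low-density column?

ρ_ref D = ρ (D + h) → h = D (ρ_ref − ρ)/ρ.
h = 124000 m × (2890 − 2810)/2810 = 3530 m.

3530 m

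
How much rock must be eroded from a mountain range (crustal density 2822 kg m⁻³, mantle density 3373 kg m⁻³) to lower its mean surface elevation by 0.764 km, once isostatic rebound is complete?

Net drop Δ = e − u = e − e ρ_c/ρ_m = e (ρ_m − ρ_c)/ρ_m.
e = Δ ρ_m/(ρ_m − ρ_c) = 0.764 km × 3373/551 = 4.68 km.

4.68 km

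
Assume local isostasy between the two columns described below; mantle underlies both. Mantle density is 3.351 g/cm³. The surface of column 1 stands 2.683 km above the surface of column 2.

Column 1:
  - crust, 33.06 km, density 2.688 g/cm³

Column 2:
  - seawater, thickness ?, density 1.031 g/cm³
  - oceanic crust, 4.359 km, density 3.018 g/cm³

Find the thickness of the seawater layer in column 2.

4.95 km

Take the compensation level at the base of the deeper column (depth z_c below the surface of column 1) and equate Σ ρ_i t_i down to z_c; mantle fills any gap and the z_c terms cancel.
Column 1: 33.06×2.688 + (z_c − 33.06)×3.351
Column 2: 2.683×0 + x×1.031 + 4.359×3.018 + (z_c − 2.683 − 4.359 − x)×3.351
The z_c×3.351 term appears on both sides and cancels. Collect the known terms of each column as K = Σ(ρt)_known − 3.351 × (depth of known layers): K_1 = 88.86528 − 3.351×33.06 = −21.91878; K_2 = 13.155462 − 3.351×(2.683 + 4.359) = −10.44228.
Balance: K_1 = K_2 − x×(3.351 − 1.031), so x = (K_2 − K_1)/(3.351 − 1.031) = 11.4765/2.32 = 4.95 km.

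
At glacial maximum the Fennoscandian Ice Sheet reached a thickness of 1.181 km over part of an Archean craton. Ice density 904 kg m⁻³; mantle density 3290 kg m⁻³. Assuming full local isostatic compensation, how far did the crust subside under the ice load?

For local isostatic compensation: the ice load ρ_ice t is balanced by mantle displaced below, ρ_m s.
s = t ρ_ice / ρ_m = 1.181 km × 904/3290 = 0.325 km.

0.325 km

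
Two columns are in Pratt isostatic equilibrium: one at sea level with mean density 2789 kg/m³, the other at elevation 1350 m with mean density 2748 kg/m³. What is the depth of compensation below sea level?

ρ_ref D = ρ (D + h) → D (ρ_ref − ρ) = ρ h.
D = ρ h/(ρ_ref − ρ) = 2748 × 1350 m/(2789 − 2748) = 90500 m.

90500 m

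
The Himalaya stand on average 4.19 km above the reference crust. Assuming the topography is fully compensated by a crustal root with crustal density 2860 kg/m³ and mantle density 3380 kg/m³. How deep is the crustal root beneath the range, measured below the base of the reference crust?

23 km

By Archimedes' principle applied to the lithosphere: the weight of the topography is balanced by the buoyancy of the root, ρ_c h = (ρ_m − ρ_c) r.
r = h · ρ_c / (ρ_m − ρ_c) = 4.19 km × 2860 / (3380 − 2860) = 23 km.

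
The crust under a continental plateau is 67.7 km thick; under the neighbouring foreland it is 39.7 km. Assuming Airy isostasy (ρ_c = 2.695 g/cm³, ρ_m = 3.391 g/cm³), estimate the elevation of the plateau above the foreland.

Excess crust Δ = 67.7 km − 39.7 km = 28 km, split between elevation h and root r with h + r = Δ.
Airy balance ρ_c h = (ρ_m − ρ_c) r gives r = h ρ_c/(ρ_m − ρ_c), so h (1 + ρ_c/(ρ_m − ρ_c)) = Δ, i.e. h = Δ (ρ_m − ρ_c)/ρ_m.
h = 28 km × 0.696/3.391 = 5.75 km.

5.75 km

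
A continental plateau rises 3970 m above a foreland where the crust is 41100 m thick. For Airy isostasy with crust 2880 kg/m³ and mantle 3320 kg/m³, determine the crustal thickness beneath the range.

71100 m

Root depth r = h ρ_c / (ρ_m − ρ_c) = 3970 m × 2880 / 440 = 25990 m.
Total thickness = T + h + r = 41100 m + 3970 m + 25990 m = 71100 m.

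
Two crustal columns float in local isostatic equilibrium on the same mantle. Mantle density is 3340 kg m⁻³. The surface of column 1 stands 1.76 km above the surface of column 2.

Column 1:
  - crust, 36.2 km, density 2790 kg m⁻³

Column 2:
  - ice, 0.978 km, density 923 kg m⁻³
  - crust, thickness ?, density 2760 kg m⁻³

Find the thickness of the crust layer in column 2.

Take the compensation level at the base of the deeper column (depth z_c below the surface of column 1) and equate Σ ρ_i t_i down to z_c; mantle fills any gap and the z_c terms cancel.
Column 1: 36.2×2790 + (z_c − 36.2)×3340
Column 2: 1.76×0 + 0.978×923 + x×2760 + (z_c − 1.76 − 0.978 − x)×3340
The z_c×3340 term appears on both sides and cancels. Collect the known terms of each column as K = Σ(ρt)_known − 3340 × (depth of known layers): K_1 = 100998 − 3340×36.2 = −19910; K_2 = 902.694 − 3340×(1.76 + 0.978) = −8242.226.
Balance: K_1 = K_2 − x×(3340 − 2760), so x = (K_2 − K_1)/(3340 − 2760) = 11667.8/580 = 20.1 km.

20.1 km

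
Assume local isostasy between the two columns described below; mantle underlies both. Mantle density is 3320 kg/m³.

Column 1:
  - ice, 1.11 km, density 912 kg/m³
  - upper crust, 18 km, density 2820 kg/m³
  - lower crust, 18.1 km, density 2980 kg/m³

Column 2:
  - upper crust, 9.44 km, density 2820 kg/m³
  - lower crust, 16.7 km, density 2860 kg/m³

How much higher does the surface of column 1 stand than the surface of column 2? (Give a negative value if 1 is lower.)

For any compensation level in the mantle, the mantle terms cancel and isostasy reduces to e = (Σt_1 − Σt_2) − (Σ(ρt)_1 − Σ(ρt)_2) / ρ_m.
Σt_1 = 37.21 km; Σt_2 = 26.14 km; Σ(ρt)_1 = 105710.32; Σ(ρt)_2 = 74382.8 (in km·kg/m³).
e = (37.21 − 26.14) − (105710.32 − 74382.8) / 3320 = 1.63 km.

1.63 km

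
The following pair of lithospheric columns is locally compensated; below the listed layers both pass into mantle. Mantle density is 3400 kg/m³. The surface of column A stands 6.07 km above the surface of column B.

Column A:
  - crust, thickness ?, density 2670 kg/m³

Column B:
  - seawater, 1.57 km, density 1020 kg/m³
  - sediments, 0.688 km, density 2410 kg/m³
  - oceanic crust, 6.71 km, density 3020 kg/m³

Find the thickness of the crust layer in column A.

Take the compensation level at the base of the deeper column (depth z_c below the surface of column A) and equate Σ ρ_i t_i down to z_c; mantle fills any gap and the z_c terms cancel.
Column A: x×2670 + (z_c − 0 − x)×3400
Column B: 6.07×0 + 1.57×1020 + 0.688×2410 + 6.71×3020 + (z_c − 6.07 − 8.968)×3400
The z_c×3400 term appears on both sides and cancels. Collect the known terms of each column as K = Σ(ρt)_known − 3400 × (depth of known layers): K_A = 0 − 3400×0 = 0; K_B = 23523.68 − 3400×(6.07 + 8.968) = −27605.52.
Balance: K_A − x×(3400 − 2670) = K_B, so x = (K_A − K_B)/(3400 − 2670) = 27605.5/730 = 37.8 km.

37.8 km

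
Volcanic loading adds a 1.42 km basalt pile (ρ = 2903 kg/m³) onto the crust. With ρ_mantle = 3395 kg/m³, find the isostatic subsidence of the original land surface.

Subaerial loading: s = t ρ_load / ρ_m.
s = 1.42 km × 2903/3395 = 1.21 km.

1.21 km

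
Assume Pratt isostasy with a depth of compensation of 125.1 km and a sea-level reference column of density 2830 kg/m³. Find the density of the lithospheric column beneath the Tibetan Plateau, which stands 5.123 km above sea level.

Pratt balance: ρ_ref D = ρ (D + h).
ρ = ρ_ref D/(D + h) = 2830 × 125.1 km/(125.1 km + 5.123 km) = 2720 kg/m³.

2720 kg/m³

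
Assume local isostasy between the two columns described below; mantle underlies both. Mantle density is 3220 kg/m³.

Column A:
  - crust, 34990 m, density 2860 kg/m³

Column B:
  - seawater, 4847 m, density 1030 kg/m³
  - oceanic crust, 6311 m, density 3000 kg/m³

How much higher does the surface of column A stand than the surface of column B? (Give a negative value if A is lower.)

184 m

For any compensation level in the mantle, the mantle terms cancel and isostasy reduces to e = (Σt_A − Σt_B) − (Σ(ρt)_A − Σ(ρt)_B) / ρ_m.
Σt_A = 34990 m; Σt_B = 11158 m; Σ(ρt)_A = 100071400; Σ(ρt)_B = 23925410 (in m·kg/m³).
e = (34990 − 11158) − (100071400 − 23925410) / 3220 = 184 m.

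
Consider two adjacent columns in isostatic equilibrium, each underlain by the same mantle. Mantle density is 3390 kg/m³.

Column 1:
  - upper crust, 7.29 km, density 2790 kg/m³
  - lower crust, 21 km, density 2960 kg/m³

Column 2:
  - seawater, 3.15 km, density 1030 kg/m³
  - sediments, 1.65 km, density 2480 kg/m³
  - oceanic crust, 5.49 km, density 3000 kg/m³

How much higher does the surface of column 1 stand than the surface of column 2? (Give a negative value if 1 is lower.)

For any compensation level in the mantle, the mantle terms cancel and isostasy reduces to e = (Σt_1 − Σt_2) − (Σ(ρt)_1 − Σ(ρt)_2) / ρ_m.
Σt_1 = 28.29 km; Σt_2 = 10.29 km; Σ(ρt)_1 = 82499.1; Σ(ρt)_2 = 23806.5 (in km·kg/m³).
e = (28.29 − 10.29) − (82499.1 − 23806.5) / 3390 = 0.687 km.

0.687 km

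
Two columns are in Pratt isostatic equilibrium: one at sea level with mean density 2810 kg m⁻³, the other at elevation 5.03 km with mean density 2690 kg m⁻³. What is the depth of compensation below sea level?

ρ_ref D = ρ (D + h) → D (ρ_ref − ρ) = ρ h.
D = ρ h/(ρ_ref − ρ) = 2690 × 5.03 km/(2810 − 2690) = 113 km.

113 km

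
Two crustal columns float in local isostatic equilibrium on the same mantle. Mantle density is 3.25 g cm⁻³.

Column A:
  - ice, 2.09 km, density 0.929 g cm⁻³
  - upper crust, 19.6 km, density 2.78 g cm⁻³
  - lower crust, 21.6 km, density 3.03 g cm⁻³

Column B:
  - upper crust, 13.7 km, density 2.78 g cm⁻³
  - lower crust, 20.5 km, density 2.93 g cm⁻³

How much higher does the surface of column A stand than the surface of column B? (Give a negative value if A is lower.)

1.79 km

For any compensation level in the mantle, the mantle terms cancel and isostasy reduces to e = (Σt_A − Σt_B) − (Σ(ρt)_A − Σ(ρt)_B) / ρ_m.
Σt_A = 43.29 km; Σt_B = 34.2 km; Σ(ρt)_A = 121.87761; Σ(ρt)_B = 98.151 (in km·g cm⁻³).
e = (43.29 − 34.2) − (121.87761 − 98.151) / 3.25 = 1.79 km.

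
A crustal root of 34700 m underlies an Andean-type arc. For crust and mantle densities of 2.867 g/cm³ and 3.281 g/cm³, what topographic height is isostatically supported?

For local isostatic compensation: ρ_c h = (ρ_m − ρ_c) r.
h = r (ρ_m − ρ_c) / ρ_c = 34700 m × (3.281 − 2.867) / 2.867 = 5010 m.

5010 m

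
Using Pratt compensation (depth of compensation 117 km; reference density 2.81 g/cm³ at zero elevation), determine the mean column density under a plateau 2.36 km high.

2.75 g/cm³

Pratt balance: ρ_ref D = ρ (D + h).
ρ = ρ_ref D/(D + h) = 2.81 × 117 km/(117 km + 2.36 km) = 2.75 g/cm³.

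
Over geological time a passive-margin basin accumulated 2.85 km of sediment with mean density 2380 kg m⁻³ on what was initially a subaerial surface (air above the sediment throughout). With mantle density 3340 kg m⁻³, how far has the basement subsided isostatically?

Subaerial load: s = t ρ_sed / ρ_m = 2.85 km × 2380/3340 = 2.03 km.

2.03 km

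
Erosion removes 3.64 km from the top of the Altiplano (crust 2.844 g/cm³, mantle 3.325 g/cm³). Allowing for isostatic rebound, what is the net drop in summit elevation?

Rebound u = e ρ_c/ρ_m = 3.64 km × 2.844/3.325 = 3.113 km.
Net surface drop = e − u = 3.64 km − 3.113 km = e (ρ_m − ρ_c)/ρ_m = 0.527 km.

0.527 km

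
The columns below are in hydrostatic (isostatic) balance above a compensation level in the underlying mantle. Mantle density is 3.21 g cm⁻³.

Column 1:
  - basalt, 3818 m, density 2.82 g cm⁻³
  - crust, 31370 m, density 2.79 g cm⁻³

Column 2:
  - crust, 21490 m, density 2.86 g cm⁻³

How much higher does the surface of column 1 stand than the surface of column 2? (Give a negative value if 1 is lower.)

2230 m

For any compensation level in the mantle, the mantle terms cancel and isostasy reduces to e = (Σt_1 − Σt_2) − (Σ(ρt)_1 − Σ(ρt)_2) / ρ_m.
Σt_1 = 35188 m; Σt_2 = 21490 m; Σ(ρt)_1 = 98289.06; Σ(ρt)_2 = 61461.4 (in m·g cm⁻³).
e = (35188 − 21490) − (98289.06 − 61461.4) / 3.21 = 2230 m.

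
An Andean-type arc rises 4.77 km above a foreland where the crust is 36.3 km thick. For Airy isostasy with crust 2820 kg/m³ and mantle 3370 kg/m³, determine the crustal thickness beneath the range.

Root depth r = h ρ_c / (ρ_m − ρ_c) = 4.77 km × 2820 / 550 = 24.46 km.
Total thickness = T + h + r = 36.3 km + 4.77 km + 24.46 km = 65.5 km.

65.5 km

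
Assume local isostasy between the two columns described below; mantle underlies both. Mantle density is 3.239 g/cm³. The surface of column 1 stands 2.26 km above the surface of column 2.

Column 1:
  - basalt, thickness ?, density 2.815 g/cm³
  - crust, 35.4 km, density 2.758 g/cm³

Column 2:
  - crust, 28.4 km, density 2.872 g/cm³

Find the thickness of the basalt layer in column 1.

1.69 km

Take the compensation level at the base of the deeper column (depth z_c below the surface of column 1) and equate Σ ρ_i t_i down to z_c; mantle fills any gap and the z_c terms cancel.
Column 1: x×2.815 + 35.4×2.758 + (z_c − 35.4 − x)×3.239
Column 2: 2.26×0 + 28.4×2.872 + (z_c − 2.26 − 28.4)×3.239
The z_c×3.239 term appears on both sides and cancels. Collect the known terms of each column as K = Σ(ρt)_known − 3.239 × (depth of known layers): K_1 = 97.6332 − 3.239×35.4 = −17.0274; K_2 = 81.5648 − 3.239×(2.26 + 28.4) = −17.74294.
Balance: K_1 − x×(3.239 − 2.815) = K_2, so x = (K_1 − K_2)/(3.239 − 2.815) = 0.71554/0.424 = 1.69 km.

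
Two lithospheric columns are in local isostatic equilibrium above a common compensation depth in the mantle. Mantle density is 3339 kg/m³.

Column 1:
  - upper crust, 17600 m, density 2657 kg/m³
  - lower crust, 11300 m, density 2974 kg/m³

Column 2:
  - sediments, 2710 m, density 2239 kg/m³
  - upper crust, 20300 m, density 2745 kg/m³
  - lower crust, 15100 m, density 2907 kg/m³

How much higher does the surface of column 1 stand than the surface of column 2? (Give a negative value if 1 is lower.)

−1630 m

For any compensation level in the mantle, the mantle terms cancel and isostasy reduces to e = (Σt_1 − Σt_2) − (Σ(ρt)_1 − Σ(ρt)_2) / ρ_m.
Σt_1 = 28900 m; Σt_2 = 38110 m; Σ(ρt)_1 = 80369400; Σ(ρt)_2 = 105686890 (in m·kg/m³).
e = (28900 − 38110) − (80369400 − 105686890) / 3339 = −1630 m.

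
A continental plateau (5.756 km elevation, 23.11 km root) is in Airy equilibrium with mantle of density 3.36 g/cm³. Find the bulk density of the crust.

ρ_c h = (ρ_m − ρ_c) r → ρ_c (h + r) = ρ_m r → ρ_c = ρ_m r / (h + r).
ρ_c = 3.36 × 23.11 km / (5.756 km + 23.11 km) = 2.69 g/cm³.

2.69 g/cm³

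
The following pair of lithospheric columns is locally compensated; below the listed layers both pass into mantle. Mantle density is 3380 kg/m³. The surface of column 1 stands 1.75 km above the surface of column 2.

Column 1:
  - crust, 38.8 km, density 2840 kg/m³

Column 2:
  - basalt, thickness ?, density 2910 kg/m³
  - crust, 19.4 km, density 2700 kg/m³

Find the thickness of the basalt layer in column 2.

Take the compensation level at the base of the deeper column (depth z_c below the surface of column 1) and equate Σ ρ_i t_i down to z_c; mantle fills any gap and the z_c terms cancel.
Column 1: 38.8×2840 + (z_c − 38.8)×3380
Column 2: 1.75×0 + x×2910 + 19.4×2700 + (z_c − 1.75 − 19.4 − x)×3380
The z_c×3380 term appears on both sides and cancels. Collect the known terms of each column as K = Σ(ρt)_known − 3380 × (depth of known layers): K_1 = 110192 − 3380×38.8 = −20952; K_2 = 52380 − 3380×(1.75 + 19.4) = −19107.
Balance: K_1 = K_2 − x×(3380 − 2910), so x = (K_2 − K_1)/(3380 − 2910) = 1845/470 = 3.93 km.

3.93 km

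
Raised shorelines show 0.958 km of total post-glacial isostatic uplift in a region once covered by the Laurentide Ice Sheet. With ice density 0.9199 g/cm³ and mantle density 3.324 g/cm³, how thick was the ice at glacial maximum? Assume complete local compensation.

3.46 km

u = t ρ_ice/ρ_m → t = u ρ_m/ρ_ice = 0.958 km × 3.324/0.9199 = 3.46 km.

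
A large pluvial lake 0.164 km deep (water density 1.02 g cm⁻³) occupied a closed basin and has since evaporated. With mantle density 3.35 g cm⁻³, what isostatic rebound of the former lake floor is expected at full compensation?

u = d ρ_w/ρ_m = 0.164 km × 1.02/3.35 = 0.0499 km.

0.0499 km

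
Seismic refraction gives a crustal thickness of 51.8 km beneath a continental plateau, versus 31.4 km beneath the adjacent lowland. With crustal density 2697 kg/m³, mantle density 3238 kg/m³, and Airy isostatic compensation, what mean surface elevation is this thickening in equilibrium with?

3.41 km

Excess crust Δ = 51.8 km − 31.4 km = 20.4 km, split between elevation h and root r with h + r = Δ.
Airy balance ρ_c h = (ρ_m − ρ_c) r gives r = h ρ_c/(ρ_m − ρ_c), so h (1 + ρ_c/(ρ_m − ρ_c)) = Δ, i.e. h = Δ (ρ_m − ρ_c)/ρ_m.
h = 20.4 km × 541/3238 = 3.41 km.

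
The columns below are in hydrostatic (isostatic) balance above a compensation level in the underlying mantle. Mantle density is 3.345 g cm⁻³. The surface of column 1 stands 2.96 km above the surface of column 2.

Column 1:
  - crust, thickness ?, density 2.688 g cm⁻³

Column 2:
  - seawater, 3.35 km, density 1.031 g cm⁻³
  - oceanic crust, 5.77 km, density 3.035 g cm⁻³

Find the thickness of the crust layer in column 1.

Take the compensation level at the base of the deeper column (depth z_c below the surface of column 1) and equate Σ ρ_i t_i down to z_c; mantle fills any gap and the z_c terms cancel.
Column 1: x×2.688 + (z_c − 0 − x)×3.345
Column 2: 2.96×0 + 3.35×1.031 + 5.77×3.035 + (z_c − 2.96 − 9.12)×3.345
The z_c×3.345 term appears on both sides and cancels. Collect the known terms of each column as K = Σ(ρt)_known − 3.345 × (depth of known layers): K_1 = 0 − 3.345×0 = 0; K_2 = 20.9658 − 3.345×(2.96 + 9.12) = −19.4418.
Balance: K_1 − x×(3.345 − 2.688) = K_2, so x = (K_1 − K_2)/(3.345 − 2.688) = 19.4418/0.657 = 29.6 km.

29.6 km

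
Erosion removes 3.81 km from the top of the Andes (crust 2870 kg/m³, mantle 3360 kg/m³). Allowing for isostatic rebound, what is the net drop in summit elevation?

Rebound u = e ρ_c/ρ_m = 3.81 km × 2870/3360 = 3.254 km.
Net surface drop = e − u = 3.81 km − 3.254 km = e (ρ_m − ρ_c)/ρ_m = 0.556 km.

0.556 km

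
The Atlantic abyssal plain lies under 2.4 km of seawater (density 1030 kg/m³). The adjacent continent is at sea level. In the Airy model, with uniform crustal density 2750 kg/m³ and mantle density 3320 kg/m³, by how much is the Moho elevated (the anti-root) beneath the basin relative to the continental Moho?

7.24 km

For local isostatic compensation: replacing crust with seawater at the top is compensated by replacing crust with mantle at the base: d (ρ_c − ρ_w) = a (ρ_m − ρ_c).
a = d (ρ_c − ρ_w)/(ρ_m − ρ_c) = 2.4 km × 1720/570 = 7.24 km.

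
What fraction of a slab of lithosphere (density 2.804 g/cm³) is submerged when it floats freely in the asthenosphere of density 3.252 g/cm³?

Submerged fraction = ρ_obj/ρ_fluid = 2.804/3.252 = 86.2%.

86.2%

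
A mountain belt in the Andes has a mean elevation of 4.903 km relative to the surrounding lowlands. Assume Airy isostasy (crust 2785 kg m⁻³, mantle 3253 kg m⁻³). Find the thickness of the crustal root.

In Airy isostatic equilibrium: the weight of the topography is balanced by the buoyancy of the root, ρ_c h = (ρ_m − ρ_c) r.
r = h · ρ_c / (ρ_m − ρ_c) = 4.903 km × 2785 / (3253 − 2785) = 29.2 km.

29.2 km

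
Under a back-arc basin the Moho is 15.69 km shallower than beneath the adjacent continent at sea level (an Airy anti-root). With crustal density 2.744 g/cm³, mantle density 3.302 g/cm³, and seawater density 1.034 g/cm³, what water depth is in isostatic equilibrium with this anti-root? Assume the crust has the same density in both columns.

Replacing a thickness d of crust by seawater at the top must be balanced by replacing crust with mantle at the base: d (ρ_c − ρ_w) = a (ρ_m − ρ_c).
d = a (ρ_m − ρ_c)/(ρ_c − ρ_w) = 15.69 km × 0.558/1.71 = 5.12 km.

5.12 km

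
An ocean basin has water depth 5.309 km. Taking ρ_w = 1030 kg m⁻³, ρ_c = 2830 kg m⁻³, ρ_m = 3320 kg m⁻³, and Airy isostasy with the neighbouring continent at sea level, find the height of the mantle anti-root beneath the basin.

Equating mass per unit area of the two columns: replacing crust with seawater at the top is compensated by replacing crust with mantle at the base: d (ρ_c − ρ_w) = a (ρ_m − ρ_c).
a = d (ρ_c − ρ_w)/(ρ_m − ρ_c) = 5.309 km × 1800/490 = 19.5 km.

19.5 km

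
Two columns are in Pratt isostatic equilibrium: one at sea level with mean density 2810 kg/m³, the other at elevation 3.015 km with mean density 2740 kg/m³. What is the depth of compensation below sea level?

ρ_ref D = ρ (D + h) → D (ρ_ref − ρ) = ρ h.
D = ρ h/(ρ_ref − ρ) = 2740 × 3.015 km/(2810 − 2740) = 118 km.

118 km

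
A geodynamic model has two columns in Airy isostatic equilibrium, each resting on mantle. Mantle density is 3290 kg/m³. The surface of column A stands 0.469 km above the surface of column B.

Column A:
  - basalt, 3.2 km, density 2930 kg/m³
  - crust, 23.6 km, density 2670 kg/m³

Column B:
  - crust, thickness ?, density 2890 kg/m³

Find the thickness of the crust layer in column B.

35.6 km

Take the compensation level at the base of the deeper column (depth z_c below the surface of column A) and equate Σ ρ_i t_i down to z_c; mantle fills any gap and the z_c terms cancel.
Column A: 3.2×2930 + 23.6×2670 + (z_c − 26.8)×3290
Column B: 0.469×0 + x×2890 + (z_c − 0.469 − 0 − x)×3290
The z_c×3290 term appears on both sides and cancels. Collect the known terms of each column as K = Σ(ρt)_known − 3290 × (depth of known layers): K_A = 72388 − 3290×26.8 = −15784; K_B = 0 − 3290×(0.469 + 0) = −1543.01.
Balance: K_A = K_B − x×(3290 − 2890), so x = (K_B − K_A)/(3290 − 2890) = 14241/400 = 35.6 km.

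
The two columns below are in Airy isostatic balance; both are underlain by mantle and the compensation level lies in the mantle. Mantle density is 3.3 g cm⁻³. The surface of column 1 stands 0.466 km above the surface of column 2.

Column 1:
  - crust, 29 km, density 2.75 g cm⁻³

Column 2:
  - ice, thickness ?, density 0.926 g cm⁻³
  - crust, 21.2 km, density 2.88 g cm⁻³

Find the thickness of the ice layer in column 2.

2.32 km

Take the compensation level at the base of the deeper column (depth z_c below the surface of column 1) and equate Σ ρ_i t_i down to z_c; mantle fills any gap and the z_c terms cancel.
Column 1: 29×2.75 + (z_c − 29)×3.3
Column 2: 0.466×0 + x×0.926 + 21.2×2.88 + (z_c − 0.466 − 21.2 − x)×3.3
The z_c×3.3 term appears on both sides and cancels. Collect the known terms of each column as K = Σ(ρt)_known − 3.3 × (depth of known layers): K_1 = 79.75 − 3.3×29 = −15.95; K_2 = 61.056 − 3.3×(0.466 + 21.2) = −10.4418.
Balance: K_1 = K_2 − x×(3.3 − 0.926), so x = (K_2 − K_1)/(3.3 − 0.926) = 5.5082/2.374 = 2.32 km.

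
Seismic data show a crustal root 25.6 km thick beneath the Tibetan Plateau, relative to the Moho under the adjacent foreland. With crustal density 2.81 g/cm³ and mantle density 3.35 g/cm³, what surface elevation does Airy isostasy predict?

4.92 km

Balancing pressure at the compensation depth: ρ_c h = (ρ_m − ρ_c) r.
h = r (ρ_m − ρ_c) / ρ_c = 25.6 km × (3.35 − 2.81) / 2.81 = 4.92 km.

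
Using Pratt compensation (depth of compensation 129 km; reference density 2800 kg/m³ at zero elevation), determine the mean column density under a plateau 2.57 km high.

Pratt balance: ρ_ref D = ρ (D + h).
ρ = ρ_ref D/(D + h) = 2800 × 129 km/(129 km + 2.57 km) = 2750 kg/m³.

2750 kg/m³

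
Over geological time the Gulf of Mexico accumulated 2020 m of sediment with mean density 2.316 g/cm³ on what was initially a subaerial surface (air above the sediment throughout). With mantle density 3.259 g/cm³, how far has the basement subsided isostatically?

1440 m

Subaerial load: s = t ρ_sed / ρ_m = 2020 m × 2.316/3.259 = 1440 m.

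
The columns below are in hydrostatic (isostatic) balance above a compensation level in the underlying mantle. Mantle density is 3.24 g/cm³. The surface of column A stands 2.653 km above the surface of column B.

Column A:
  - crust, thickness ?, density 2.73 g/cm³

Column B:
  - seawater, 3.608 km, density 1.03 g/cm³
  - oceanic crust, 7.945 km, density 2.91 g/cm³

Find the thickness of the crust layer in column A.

37.6 km

Take the compensation level at the base of the deeper column (depth z_c below the surface of column A) and equate Σ ρ_i t_i down to z_c; mantle fills any gap and the z_c terms cancel.
Column A: x×2.73 + (z_c − 0 − x)×3.24
Column B: 2.653×0 + 3.608×1.03 + 7.945×2.91 + (z_c − 2.653 − 11.553)×3.24
The z_c×3.24 term appears on both sides and cancels. Collect the known terms of each column as K = Σ(ρt)_known − 3.24 × (depth of known layers): K_A = 0 − 3.24×0 = 0; K_B = 26.83619 − 3.24×(2.653 + 11.553) = −19.19125.
Balance: K_A − x×(3.24 − 2.73) = K_B, so x = (K_A − K_B)/(3.24 − 2.73) = 19.1913/0.51 = 37.6 km.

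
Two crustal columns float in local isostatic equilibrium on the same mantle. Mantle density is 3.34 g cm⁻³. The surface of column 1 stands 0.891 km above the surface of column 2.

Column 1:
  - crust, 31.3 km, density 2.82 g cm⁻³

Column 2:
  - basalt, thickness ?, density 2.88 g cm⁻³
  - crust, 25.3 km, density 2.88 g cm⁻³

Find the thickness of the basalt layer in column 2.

3.61 km

Take the compensation level at the base of the deeper column (depth z_c below the surface of column 1) and equate Σ ρ_i t_i down to z_c; mantle fills any gap and the z_c terms cancel.
Column 1: 31.3×2.82 + (z_c − 31.3)×3.34
Column 2: 0.891×0 + x×2.88 + 25.3×2.88 + (z_c − 0.891 − 25.3 − x)×3.34
The z_c×3.34 term appears on both sides and cancels. Collect the known terms of each column as K = Σ(ρt)_known − 3.34 × (depth of known layers): K_1 = 88.266 − 3.34×31.3 = −16.276; K_2 = 72.864 − 3.34×(0.891 + 25.3) = −14.61394.
Balance: K_1 = K_2 − x×(3.34 − 2.88), so x = (K_2 − K_1)/(3.34 − 2.88) = 1.66206/0.46 = 3.61 km.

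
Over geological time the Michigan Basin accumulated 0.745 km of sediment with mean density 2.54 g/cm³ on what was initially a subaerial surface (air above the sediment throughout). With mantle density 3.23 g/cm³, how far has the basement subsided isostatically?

0.586 km

Subaerial load: s = t ρ_sed / ρ_m = 0.745 km × 2.54/3.23 = 0.586 km.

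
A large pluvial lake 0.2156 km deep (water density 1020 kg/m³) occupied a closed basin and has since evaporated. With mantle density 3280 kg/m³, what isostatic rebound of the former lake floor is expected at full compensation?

0.067 km

u = d ρ_w/ρ_m = 0.2156 km × 1020/3280 = 0.067 km.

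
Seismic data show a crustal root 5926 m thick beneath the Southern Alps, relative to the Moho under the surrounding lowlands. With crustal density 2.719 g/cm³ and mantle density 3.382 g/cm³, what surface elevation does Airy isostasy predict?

1440 m

By Archimedes' principle applied to the lithosphere: ρ_c h = (ρ_m − ρ_c) r.
h = r (ρ_m − ρ_c) / ρ_c = 5926 m × (3.382 − 2.719) / 2.719 = 1440 m.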